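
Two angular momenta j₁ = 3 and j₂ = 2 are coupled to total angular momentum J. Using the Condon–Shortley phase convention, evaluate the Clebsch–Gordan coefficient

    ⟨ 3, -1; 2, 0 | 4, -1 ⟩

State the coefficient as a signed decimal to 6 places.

√[9·1!5!3!/10! · 2!4!2!2!3!5!] = √(1728/7)
  +(−1)^0/∏(0,1,4,2,1,1)! = 1/48  (running 1/48)
  +(−1)^1/∏(1,0,3,1,2,2)! = -1/24  (running -1/48)
⟨..|..⟩ = √(1728/7)·(-1/48) = -0.327327

-0.327327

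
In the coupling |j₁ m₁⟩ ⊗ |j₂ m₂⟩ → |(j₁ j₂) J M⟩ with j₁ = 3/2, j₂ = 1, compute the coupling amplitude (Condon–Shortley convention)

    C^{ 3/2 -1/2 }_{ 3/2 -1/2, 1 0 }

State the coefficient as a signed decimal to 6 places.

-0.258199  (= −√(1/15))

triangle: 1!·2!·1!/5! = 2/120
(j±m)!: 1!·2!·1!·1!·1!·2! = 4
prefactor² = (2J+1)·Δ·N² = 4/15
  k=0: +1/(0!·1!·2!·1!·0!·0!) = 1/2
  k=1: −1/(1!·0!·1!·0!·1!·1!) = -1
Σ = -1/2  ⇒  CG² = 4/15·(-1/2)² = 1/15
CG = −√(1/15) = -0.258199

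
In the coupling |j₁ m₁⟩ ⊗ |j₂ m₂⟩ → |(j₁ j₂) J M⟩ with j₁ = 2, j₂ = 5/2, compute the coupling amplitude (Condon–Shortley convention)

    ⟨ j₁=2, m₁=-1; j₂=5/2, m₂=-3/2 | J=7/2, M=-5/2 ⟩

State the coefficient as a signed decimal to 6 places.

√[8·1!3!4!/9! · 1!3!1!4!1!6!] = √(2304/7)
  +(−1)^0/∏(0,1,3,1,0,3)! = 1/36  (running 1/36)
  +(−1)^1/∏(1,0,2,0,1,4)! = -1/48  (running 1/144)
⟨..|..⟩ = √(2304/7)·(1/144) = +0.125988

+0.125988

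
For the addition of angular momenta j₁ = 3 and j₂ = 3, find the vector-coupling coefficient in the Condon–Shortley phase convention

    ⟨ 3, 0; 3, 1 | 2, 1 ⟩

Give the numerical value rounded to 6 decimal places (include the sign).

+0.154303

j₁+j₂−J=4  J+j₁−j₂=2  J−j₁+j₂=2  j₁+j₂+J+1=9
(j₁±m₁, j₂±m₂, J±M) = (3,3,4,2,3,1)
P² = 96/7
sum k=2..3:
  [2] +1/8 = 1/8
  [3] −1/12 = -1/12
S = 1/24
C² = P²·S² = 1/42 ; C = +0.154303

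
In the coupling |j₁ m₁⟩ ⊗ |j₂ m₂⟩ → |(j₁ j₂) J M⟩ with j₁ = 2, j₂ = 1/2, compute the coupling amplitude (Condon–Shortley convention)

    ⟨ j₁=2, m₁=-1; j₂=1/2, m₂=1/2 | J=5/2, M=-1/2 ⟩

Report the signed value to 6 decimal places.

+0.632456

√[6·0!4!1!/6! · 1!3!1!0!2!3!] = √(72/5)
  +(−1)^0/∏(0,0,3,1,1,0)! = 1/6  (running 1/6)
⟨..|..⟩ = √(72/5)·(1/6) = +0.632456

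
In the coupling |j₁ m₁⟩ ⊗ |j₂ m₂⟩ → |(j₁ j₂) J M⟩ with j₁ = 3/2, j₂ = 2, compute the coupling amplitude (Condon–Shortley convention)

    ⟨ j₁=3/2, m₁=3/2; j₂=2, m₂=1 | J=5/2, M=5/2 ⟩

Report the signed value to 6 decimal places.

+√(3/7) ≈ +0.654654

triangle: 1!×2!×3!/7! = 12/5040
(j±m)!: 3!×0!×3!×1!×5!×0! = 4320
prefactor² = (2J+1)×Δ×N² = 432/7
  k=0: +1/(0!×1!×0!×3!×2!×0!) = 1/12
Σ = 1/12  ⇒  CG² = 432/7×1/12² = 3/7
CG = +√(3/7) = +0.654654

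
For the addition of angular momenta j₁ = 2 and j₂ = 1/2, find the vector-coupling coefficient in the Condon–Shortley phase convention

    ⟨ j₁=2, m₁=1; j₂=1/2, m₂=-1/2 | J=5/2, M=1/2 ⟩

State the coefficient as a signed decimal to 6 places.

+√(2/5) = +0.632456

j₁+j₂−J=0  J+j₁−j₂=4  J−j₁+j₂=1  j₁+j₂+J+1=6
(j₁±m₁, j₂±m₂, J±M) = (3,1,0,1,3,2)
P² = 72/5
sum k=0..0:
  [0] +1/6 = 1/6
S = 1/6
C² = P²·S² = 2/5 ; C = +0.632456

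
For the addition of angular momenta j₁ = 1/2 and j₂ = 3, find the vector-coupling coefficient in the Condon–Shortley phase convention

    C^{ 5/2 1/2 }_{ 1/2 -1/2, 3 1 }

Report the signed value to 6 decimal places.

j₁+j₂−J=1  J+j₁−j₂=0  J−j₁+j₂=5  j₁+j₂+J+1=7
(j₁±m₁, j₂±m₂, J±M) = (0,1,4,2,3,2)
P² = 576/7
sum k=1..1:
  [1] −1/12 = -1/12
S = -1/12
C² = P²·S² = 4/7 ; C = -0.755929

−√(4/7) = -0.755929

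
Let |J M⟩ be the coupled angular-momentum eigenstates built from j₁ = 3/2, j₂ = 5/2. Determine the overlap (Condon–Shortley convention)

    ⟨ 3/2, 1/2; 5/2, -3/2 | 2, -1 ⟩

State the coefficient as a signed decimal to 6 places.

+0.154303

j₁+j₂−J=2  J+j₁−j₂=1  J−j₁+j₂=3  j₁+j₂+J+1=7
(j₁±m₁, j₂±m₂, J±M) = (2,1,1,4,1,3)
P² = 24/7
sum k=0..1:
  [0] +1/4 = 1/4
  [1] −1/6 = -1/6
S = 1/12
C² = P²·S² = 1/42 ; C = +0.154303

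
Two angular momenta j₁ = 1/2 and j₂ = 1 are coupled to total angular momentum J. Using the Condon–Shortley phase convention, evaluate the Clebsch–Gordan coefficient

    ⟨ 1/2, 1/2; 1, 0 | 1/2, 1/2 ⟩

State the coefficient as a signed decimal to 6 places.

triangle: 1!*0!*1!/3! = 1/6
(j±m)!: 1!*0!*1!*1!*1!*0! = 1
prefactor² = (2J+1)*Δ*N² = 1/3
  k=0: +1/(0!*1!*0!*1!*0!*0!) = 1
Σ = 1  ⇒  CG² = 1/3*1² = 1/3
CG = +√(1/3) = +0.577350

+√(1/3) = +0.577350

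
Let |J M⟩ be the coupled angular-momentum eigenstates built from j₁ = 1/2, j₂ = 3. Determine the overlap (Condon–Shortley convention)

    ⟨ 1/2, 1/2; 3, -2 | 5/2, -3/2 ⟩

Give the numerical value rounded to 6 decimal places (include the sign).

+√(5/7) = +0.845154

√[6·1!0!5!/7! · 1!0!1!5!1!4!] = √(2880/7)
  +(−1)^0/∏(0,1,0,1,0,4)! = 1/24  (running 1/24)
⟨..|..⟩ = √(2880/7)·(1/24) = +0.845154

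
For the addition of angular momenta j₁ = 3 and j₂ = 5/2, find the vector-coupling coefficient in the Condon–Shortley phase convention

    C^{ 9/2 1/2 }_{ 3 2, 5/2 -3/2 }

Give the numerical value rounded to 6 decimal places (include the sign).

+√(361/1386) = +0.510355

triangle: 1!×5!×4!/11! = 2880/39916800
(j±m)!: 5!×1!×1!×4!×5!×4! = 8294400
prefactor² = (2J+1)×Δ×N² = 460800/77
  k=0: +1/(0!×1!×1!×1!×4!×3!) = 1/144
  k=1: −1/(1!×0!×0!×0!×5!×4!) = -1/2880
Σ = 19/2880  ⇒  CG² = 460800/77×19/2880² = 361/1386
CG = +√(361/1386) = +0.510355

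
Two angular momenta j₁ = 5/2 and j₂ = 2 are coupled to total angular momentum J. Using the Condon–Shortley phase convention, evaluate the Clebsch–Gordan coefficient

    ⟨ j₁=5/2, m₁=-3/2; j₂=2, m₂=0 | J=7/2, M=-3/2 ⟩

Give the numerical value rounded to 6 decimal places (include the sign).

−√(2/7) ≈ -0.534522

triangle: 1!*4!*3!/9! = 144/362880
(j±m)!: 1!*4!*2!*2!*2!*5! = 23040
prefactor² = (2J+1)*Δ*N² = 512/7
  k=0: +1/(0!*1!*4!*2!*0!*1!) = 1/48
  k=1: −1/(1!*0!*3!*1!*1!*2!) = -1/12
Σ = -1/16  ⇒  CG² = 512/7*(-1/16)² = 2/7
CG = −√(2/7) = -0.534522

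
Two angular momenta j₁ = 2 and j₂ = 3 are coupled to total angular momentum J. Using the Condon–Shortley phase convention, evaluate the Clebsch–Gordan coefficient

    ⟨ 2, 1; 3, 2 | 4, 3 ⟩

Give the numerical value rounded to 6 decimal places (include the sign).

-0.223607  (= −√(1/20))

√[9·1!3!5!/10! · 3!1!5!1!7!1!] = √(6480)
  +(−1)^0/∏(0,1,1,5,2,0)! = 1/240  (running 1/240)
  +(−1)^1/∏(1,0,0,4,3,1)! = -1/144  (running -1/360)
⟨..|..⟩ = √(6480)·(-1/360) = -0.223607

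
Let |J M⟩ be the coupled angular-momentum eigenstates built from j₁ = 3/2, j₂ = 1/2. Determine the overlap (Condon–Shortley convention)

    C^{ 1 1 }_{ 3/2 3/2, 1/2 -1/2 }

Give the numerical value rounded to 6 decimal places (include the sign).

+0.866025

√[3·1!2!0!/4! · 3!0!0!1!2!0!] = √(3)
  +(−1)^0/∏(0,1,0,0,2,0)! = 1/2  (running 1/2)
⟨..|..⟩ = √(3)·(1/2) = +0.866025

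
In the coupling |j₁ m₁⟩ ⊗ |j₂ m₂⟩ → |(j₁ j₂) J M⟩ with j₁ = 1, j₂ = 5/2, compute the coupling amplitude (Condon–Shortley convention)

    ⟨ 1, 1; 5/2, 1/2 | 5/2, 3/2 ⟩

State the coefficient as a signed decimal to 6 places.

+0.676123  (= +√(16/35))

triangle: 1!·1!·4!/7! = 24/5040
(j±m)!: 2!·0!·3!·2!·4!·1! = 576
prefactor² = (2J+1)·Δ·N² = 576/35
  k=0: +1/(0!·1!·0!·3!·1!·1!) = 1/6
Σ = 1/6  ⇒  CG² = 576/35·1/6² = 16/35
CG = +√(16/35) = +0.676123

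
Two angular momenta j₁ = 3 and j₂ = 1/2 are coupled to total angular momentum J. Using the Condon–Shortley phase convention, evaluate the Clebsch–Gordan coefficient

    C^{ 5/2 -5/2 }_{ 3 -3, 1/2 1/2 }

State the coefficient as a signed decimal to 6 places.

triangle: 1!*5!*0!/7! = 120/5040
(j±m)!: 0!*6!*1!*0!*0!*5! = 86400
prefactor² = (2J+1)*Δ*N² = 86400/7
  k=1: −1/(1!*0!*5!*0!*0!*0!) = -1/120
Σ = -1/120  ⇒  CG² = 86400/7*(-1/120)² = 6/7
CG = −√(6/7) = -0.925820

-0.925820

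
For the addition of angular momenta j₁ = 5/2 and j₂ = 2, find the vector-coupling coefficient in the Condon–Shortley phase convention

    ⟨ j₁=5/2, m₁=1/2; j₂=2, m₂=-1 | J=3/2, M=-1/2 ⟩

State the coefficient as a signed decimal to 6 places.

√[4·3!2!1!/7! · 3!2!1!3!1!2!] = √(48/35)
  +(−1)^0/∏(0,3,2,1,0,0)! = 1/12  (running 1/12)
  +(−1)^1/∏(1,2,1,0,1,1)! = -1/2  (running -5/12)
⟨..|..⟩ = √(48/35)·(-5/12) = -0.487950

−√(5/21) ≈ -0.487950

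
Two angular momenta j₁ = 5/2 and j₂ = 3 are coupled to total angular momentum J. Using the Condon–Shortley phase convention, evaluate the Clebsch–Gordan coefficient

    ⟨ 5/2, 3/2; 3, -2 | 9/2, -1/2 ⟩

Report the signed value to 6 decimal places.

j₁+j₂−J=1  J+j₁−j₂=4  J−j₁+j₂=5  j₁+j₂+J+1=11
(j₁±m₁, j₂±m₂, J±M) = (4,1,1,5,4,5)
P² = 460800/77
sum k=0..1:
  [0] +1/144 = 1/144
  [1] −1/2880 = -1/2880
S = 19/2880
C² = P²·S² = 361/1386 ; C = +0.510355

+0.510355  (= +√(361/1386))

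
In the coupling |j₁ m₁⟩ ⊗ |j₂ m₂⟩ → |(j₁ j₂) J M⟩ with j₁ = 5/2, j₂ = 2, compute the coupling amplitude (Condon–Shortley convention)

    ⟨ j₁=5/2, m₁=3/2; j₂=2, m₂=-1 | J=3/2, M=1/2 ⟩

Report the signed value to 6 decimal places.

−√(2/105) = -0.138013

j₁+j₂−J=3  J+j₁−j₂=2  J−j₁+j₂=1  j₁+j₂+J+1=7
(j₁±m₁, j₂±m₂, J±M) = (4,1,1,3,2,1)
P² = 96/35
sum k=0..1:
  [0] +1/6 = 1/6
  [1] −1/4 = -1/4
S = -1/12
C² = P²·S² = 2/105 ; C = -0.138013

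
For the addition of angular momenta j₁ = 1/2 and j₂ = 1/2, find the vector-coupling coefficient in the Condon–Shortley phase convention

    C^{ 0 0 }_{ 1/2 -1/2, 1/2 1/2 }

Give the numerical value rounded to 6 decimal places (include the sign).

-0.707107  (= −√(1/2))

j₁+j₂−J=1  J+j₁−j₂=0  J−j₁+j₂=0  j₁+j₂+J+1=2
(j₁±m₁, j₂±m₂, J±M) = (0,1,1,0,0,0)
P² = 1/2
sum k=1..1:
  [1] −1/1 = -1
S = -1
C² = P²·S² = 1/2 ; C = -0.707107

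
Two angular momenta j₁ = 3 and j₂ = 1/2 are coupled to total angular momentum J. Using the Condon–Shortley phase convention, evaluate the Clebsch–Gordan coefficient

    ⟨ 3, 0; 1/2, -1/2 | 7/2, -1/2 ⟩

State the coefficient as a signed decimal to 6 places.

+0.755929

√[8·0!6!1!/8! · 3!3!0!1!3!4!] = √(5184/7)
  +(−1)^0/∏(0,0,3,0,3,1)! = 1/36  (running 1/36)
⟨..|..⟩ = √(5184/7)·(1/36) = +0.755929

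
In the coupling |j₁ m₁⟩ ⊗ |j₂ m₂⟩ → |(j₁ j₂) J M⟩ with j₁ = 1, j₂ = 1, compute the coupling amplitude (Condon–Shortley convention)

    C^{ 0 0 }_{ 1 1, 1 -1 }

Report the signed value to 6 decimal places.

triangle: 2!*0!*0!/3! = 2/6
(j±m)!: 2!*0!*0!*2!*0!*0! = 4
prefactor² = (2J+1)*Δ*N² = 4/3
  k=0: +1/(0!*2!*0!*0!*0!*0!) = 1/2
Σ = 1/2  ⇒  CG² = 4/3*1/2² = 1/3
CG = +√(1/3) = +0.577350

+0.577350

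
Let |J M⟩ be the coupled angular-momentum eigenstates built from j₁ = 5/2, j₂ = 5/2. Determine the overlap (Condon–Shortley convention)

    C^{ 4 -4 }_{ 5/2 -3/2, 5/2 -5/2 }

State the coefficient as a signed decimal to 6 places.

+√(1/2) = +0.707107

triangle: 1!×4!×4!/10! = 576/3628800
(j±m)!: 1!×4!×0!×5!×0!×8! = 116121600
prefactor² = (2J+1)×Δ×N² = 165888
  k=0: +1/(0!×1!×4!×0!×0!×4!) = 1/576
Σ = 1/576  ⇒  CG² = 165888×1/576² = 1/2
CG = +√(1/2) = +0.707107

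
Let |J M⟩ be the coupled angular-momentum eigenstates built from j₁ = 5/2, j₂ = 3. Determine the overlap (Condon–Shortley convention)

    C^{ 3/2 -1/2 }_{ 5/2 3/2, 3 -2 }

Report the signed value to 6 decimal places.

−√(1/21) ≈ -0.218218

triangle: 4!*1!*2!/8! = 48/40320
(j±m)!: 4!*1!*1!*5!*1!*2! = 5760
prefactor² = (2J+1)*Δ*N² = 192/7
  k=0: +1/(0!*4!*1!*1!*0!*1!) = 1/24
  k=1: −1/(1!*3!*0!*0!*1!*2!) = -1/12
Σ = -1/24  ⇒  CG² = 192/7*(-1/24)² = 1/21
CG = −√(1/21) = -0.218218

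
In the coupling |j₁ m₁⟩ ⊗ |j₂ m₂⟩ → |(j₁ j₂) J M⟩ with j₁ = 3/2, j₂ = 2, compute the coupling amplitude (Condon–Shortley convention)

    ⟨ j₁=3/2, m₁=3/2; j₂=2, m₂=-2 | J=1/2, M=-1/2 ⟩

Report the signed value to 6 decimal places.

triangle: 3!×0!×1!/5! = 6/120
(j±m)!: 3!×0!×0!×4!×0!×1! = 144
prefactor² = (2J+1)×Δ×N² = 72/5
  k=0: +1/(0!×3!×0!×0!×0!×1!) = 1/6
Σ = 1/6  ⇒  CG² = 72/5×1/6² = 2/5
CG = +√(2/5) = +0.632456

+√(2/5) = +0.632456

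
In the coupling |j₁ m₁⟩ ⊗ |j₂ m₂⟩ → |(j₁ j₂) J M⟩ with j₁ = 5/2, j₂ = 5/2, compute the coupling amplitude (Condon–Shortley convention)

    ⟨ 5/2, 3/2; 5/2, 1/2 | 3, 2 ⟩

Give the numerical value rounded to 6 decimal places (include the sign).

√[7·2!3!3!/9! · 4!1!3!2!5!1!] = √(48)
  +(−1)^0/∏(0,2,1,3,2,0)! = 1/24  (running 1/24)
  +(−1)^1/∏(1,1,0,2,3,1)! = -1/12  (running -1/24)
⟨..|..⟩ = √(48)·(-1/24) = -0.288675

−√(1/12) ≈ -0.288675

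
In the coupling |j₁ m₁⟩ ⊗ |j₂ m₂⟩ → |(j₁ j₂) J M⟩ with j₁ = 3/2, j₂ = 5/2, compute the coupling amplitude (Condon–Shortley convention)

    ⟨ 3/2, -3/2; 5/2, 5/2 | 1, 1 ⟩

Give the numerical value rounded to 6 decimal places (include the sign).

j₁+j₂−J=3  J+j₁−j₂=0  J−j₁+j₂=2  j₁+j₂+J+1=6
(j₁±m₁, j₂±m₂, J±M) = (0,3,5,0,2,0)
P² = 72
sum k=3..3:
  [3] −1/12 = -1/12
S = -1/12
C² = P²·S² = 1/2 ; C = -0.707107

-0.707107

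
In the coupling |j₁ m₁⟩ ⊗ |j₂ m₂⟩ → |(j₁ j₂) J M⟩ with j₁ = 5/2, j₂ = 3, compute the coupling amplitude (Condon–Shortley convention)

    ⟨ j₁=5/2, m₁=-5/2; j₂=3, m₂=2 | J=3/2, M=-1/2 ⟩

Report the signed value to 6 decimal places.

+0.487950

j₁+j₂−J=4  J+j₁−j₂=1  J−j₁+j₂=2  j₁+j₂+J+1=8
(j₁±m₁, j₂±m₂, J±M) = (0,5,5,1,1,2)
P² = 960/7
sum k=4..4:
  [4] +1/24 = 1/24
S = 1/24
C² = P²·S² = 5/21 ; C = +0.487950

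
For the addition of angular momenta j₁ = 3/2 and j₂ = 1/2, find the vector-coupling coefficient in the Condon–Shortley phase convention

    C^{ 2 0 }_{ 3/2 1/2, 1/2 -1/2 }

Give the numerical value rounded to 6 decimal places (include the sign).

j₁+j₂−J=0  J+j₁−j₂=3  J−j₁+j₂=1  j₁+j₂+J+1=5
(j₁±m₁, j₂±m₂, J±M) = (2,1,0,1,2,2)
P² = 2
sum k=0..0:
  [0] +1/2 = 1/2
S = 1/2
C² = P²·S² = 1/2 ; C = +0.707107

+0.707107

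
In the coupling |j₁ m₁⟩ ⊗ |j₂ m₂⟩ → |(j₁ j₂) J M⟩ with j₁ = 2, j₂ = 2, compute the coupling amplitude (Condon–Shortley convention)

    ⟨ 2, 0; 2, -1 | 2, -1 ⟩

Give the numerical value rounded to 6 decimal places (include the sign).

j₁+j₂−J=2  J+j₁−j₂=2  J−j₁+j₂=2  j₁+j₂+J+1=7
(j₁±m₁, j₂±m₂, J±M) = (2,2,1,3,1,3)
P² = 8/7
sum k=0..1:
  [0] +1/4 = 1/4
  [1] −1/2 = -1/2
S = -1/4
C² = P²·S² = 1/14 ; C = -0.267261

−√(1/14) = -0.267261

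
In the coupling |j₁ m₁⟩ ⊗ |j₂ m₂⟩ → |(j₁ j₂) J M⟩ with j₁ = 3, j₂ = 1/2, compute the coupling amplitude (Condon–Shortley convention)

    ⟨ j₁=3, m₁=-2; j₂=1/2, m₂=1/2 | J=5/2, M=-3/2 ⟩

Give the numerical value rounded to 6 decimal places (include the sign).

triangle: 1!·5!·0!/7! = 120/5040
(j±m)!: 1!·5!·1!·0!·1!·4! = 2880
prefactor² = (2J+1)·Δ·N² = 2880/7
  k=1: −1/(1!·0!·4!·0!·1!·0!) = -1/24
Σ = -1/24  ⇒  CG² = 2880/7·(-1/24)² = 5/7
CG = −√(5/7) = -0.845154

−√(5/7) ≈ -0.845154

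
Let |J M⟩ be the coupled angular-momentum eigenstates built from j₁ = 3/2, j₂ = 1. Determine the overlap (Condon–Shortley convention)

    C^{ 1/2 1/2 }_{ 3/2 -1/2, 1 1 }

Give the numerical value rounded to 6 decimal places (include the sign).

+√(1/6) = +0.408248

√[2·2!1!0!/4! · 1!2!2!0!1!0!] = √(2/3)
  +(−1)^2/∏(2,0,0,0,1,0)! = 1/2  (running 1/2)
⟨..|..⟩ = √(2/3)·(1/2) = +0.408248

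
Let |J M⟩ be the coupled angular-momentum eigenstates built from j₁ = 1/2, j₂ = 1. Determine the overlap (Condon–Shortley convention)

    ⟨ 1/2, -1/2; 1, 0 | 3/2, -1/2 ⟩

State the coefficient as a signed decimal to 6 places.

√[4·0!1!2!/4! · 0!1!1!1!1!2!] = √(2/3)
  +(−1)^0/∏(0,0,1,1,0,1)! = 1  (running 1)
⟨..|..⟩ = √(2/3)·(1) = +0.816497

+0.816497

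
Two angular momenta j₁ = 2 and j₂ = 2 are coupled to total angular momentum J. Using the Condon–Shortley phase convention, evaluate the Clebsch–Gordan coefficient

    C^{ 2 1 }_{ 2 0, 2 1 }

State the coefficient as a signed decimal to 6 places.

-0.267261

triangle: 2!·2!·2!/7! = 8/5040
(j±m)!: 2!·2!·3!·1!·3!·1! = 144
prefactor² = (2J+1)·Δ·N² = 8/7
  k=1: −1/(1!·1!·1!·2!·1!·0!) = -1/2
  k=2: +1/(2!·0!·0!·1!·2!·1!) = 1/4
Σ = -1/4  ⇒  CG² = 8/7·(-1/4)² = 1/14
CG = −√(1/14) = -0.267261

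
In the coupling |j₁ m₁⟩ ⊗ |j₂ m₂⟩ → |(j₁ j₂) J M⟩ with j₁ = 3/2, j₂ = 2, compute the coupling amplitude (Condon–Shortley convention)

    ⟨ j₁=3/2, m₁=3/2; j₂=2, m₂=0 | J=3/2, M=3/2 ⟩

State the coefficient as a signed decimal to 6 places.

√[4·2!1!2!/6! · 3!0!2!2!3!0!] = √(16/5)
  +(−1)^0/∏(0,2,0,2,1,0)! = 1/4  (running 1/4)
⟨..|..⟩ = √(16/5)·(1/4) = +0.447214

+0.447214  (= +√(1/5))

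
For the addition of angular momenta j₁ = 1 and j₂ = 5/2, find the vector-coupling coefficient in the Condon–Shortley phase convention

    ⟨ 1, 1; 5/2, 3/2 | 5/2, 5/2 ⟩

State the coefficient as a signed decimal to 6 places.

j₁+j₂−J=1  J+j₁−j₂=1  J−j₁+j₂=4  j₁+j₂+J+1=7
(j₁±m₁, j₂±m₂, J±M) = (2,0,4,1,5,0)
P² = 1152/7
sum k=0..0:
  [0] +1/24 = 1/24
S = 1/24
C² = P²·S² = 2/7 ; C = +0.534522

+√(2/7) ≈ +0.534522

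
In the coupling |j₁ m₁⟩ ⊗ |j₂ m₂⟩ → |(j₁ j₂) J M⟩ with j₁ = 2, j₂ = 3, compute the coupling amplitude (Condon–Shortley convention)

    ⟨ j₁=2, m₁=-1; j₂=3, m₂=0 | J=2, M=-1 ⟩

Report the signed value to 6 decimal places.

+0.534522  (= +√(2/7))

j₁+j₂−J=3  J+j₁−j₂=1  J−j₁+j₂=3  j₁+j₂+J+1=8
(j₁±m₁, j₂±m₂, J±M) = (1,3,3,3,1,3)
P² = 81/14
sum k=2..3:
  [2] +1/4 = 1/4
  [3] −1/36 = -1/36
S = 2/9
C² = P²·S² = 2/7 ; C = +0.534522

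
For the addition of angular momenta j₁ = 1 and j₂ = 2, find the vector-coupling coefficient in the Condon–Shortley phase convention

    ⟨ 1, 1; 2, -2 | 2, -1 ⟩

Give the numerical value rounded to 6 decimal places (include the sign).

+√(1/3) ≈ +0.577350

√[5·1!1!3!/6! · 2!0!0!4!1!3!] = √(12)
  +(−1)^0/∏(0,1,0,0,1,3)! = 1/6  (running 1/6)
⟨..|..⟩ = √(12)·(1/6) = +0.577350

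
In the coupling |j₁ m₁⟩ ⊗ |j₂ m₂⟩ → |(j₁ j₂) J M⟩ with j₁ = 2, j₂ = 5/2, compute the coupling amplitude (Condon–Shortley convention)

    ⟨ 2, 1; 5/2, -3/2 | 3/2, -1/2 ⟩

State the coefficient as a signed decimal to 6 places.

-0.138013  (= −√(2/105))

√[4·3!1!2!/7! · 3!1!1!4!1!2!] = √(96/35)
  +(−1)^0/∏(0,3,1,1,0,1)! = 1/6  (running 1/6)
  +(−1)^1/∏(1,2,0,0,1,2)! = -1/4  (running -1/12)
⟨..|..⟩ = √(96/35)·(-1/12) = -0.138013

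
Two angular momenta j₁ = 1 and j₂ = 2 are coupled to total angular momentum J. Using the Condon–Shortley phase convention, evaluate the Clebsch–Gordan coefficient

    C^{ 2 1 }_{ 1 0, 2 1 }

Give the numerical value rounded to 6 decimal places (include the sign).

j₁+j₂−J=1  J+j₁−j₂=1  J−j₁+j₂=3  j₁+j₂+J+1=6
(j₁±m₁, j₂±m₂, J±M) = (1,1,3,1,3,1)
P² = 3/2
sum k=0..1:
  [0] +1/6 = 1/6
  [1] −1/2 = -1/2
S = -1/3
C² = P²·S² = 1/6 ; C = -0.408248

-0.408248  (= −√(1/6))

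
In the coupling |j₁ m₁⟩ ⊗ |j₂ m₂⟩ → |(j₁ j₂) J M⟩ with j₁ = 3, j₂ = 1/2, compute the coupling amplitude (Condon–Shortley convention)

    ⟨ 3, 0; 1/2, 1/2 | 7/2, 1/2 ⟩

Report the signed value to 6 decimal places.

√[8·0!6!1!/8! · 3!3!1!0!4!3!] = √(5184/7)
  +(−1)^0/∏(0,0,3,1,3,0)! = 1/36  (running 1/36)
⟨..|..⟩ = √(5184/7)·(1/36) = +0.755929

+0.755929  (= +√(4/7))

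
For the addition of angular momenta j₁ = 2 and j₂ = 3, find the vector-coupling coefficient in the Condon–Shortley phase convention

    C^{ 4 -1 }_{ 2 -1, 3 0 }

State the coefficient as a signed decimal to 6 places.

−√(3/14) = -0.462910

triangle: 1!*3!*5!/10! = 720/3628800
(j±m)!: 1!*3!*3!*3!*3!*5! = 155520
prefactor² = (2J+1)*Δ*N² = 1944/7
  k=0: +1/(0!*1!*3!*3!*0!*2!) = 1/72
  k=1: −1/(1!*0!*2!*2!*1!*3!) = -1/24
Σ = -1/36  ⇒  CG² = 1944/7*(-1/36)² = 3/14
CG = −√(3/14) = -0.462910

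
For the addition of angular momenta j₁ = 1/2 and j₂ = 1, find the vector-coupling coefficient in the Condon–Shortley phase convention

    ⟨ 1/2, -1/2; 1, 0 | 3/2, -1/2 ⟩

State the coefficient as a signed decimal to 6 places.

+0.816497  (= +√(2/3))

triangle: 0!×1!×2!/4! = 2/24
(j±m)!: 0!×1!×1!×1!×1!×2! = 2
prefactor² = (2J+1)×Δ×N² = 2/3
  k=0: +1/(0!×0!×1!×1!×0!×1!) = 1
Σ = 1  ⇒  CG² = 2/3×1² = 2/3
CG = +√(2/3) = +0.816497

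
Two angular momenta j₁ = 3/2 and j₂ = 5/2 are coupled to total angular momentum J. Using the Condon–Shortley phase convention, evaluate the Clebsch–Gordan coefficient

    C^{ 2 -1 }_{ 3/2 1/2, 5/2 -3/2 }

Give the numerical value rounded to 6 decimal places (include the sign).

+0.154303  (= +√(1/42))

√[5·2!1!3!/7! · 2!1!1!4!1!3!] = √(24/7)
  +(−1)^0/∏(0,2,1,1,0,2)! = 1/4  (running 1/4)
  +(−1)^1/∏(1,1,0,0,1,3)! = -1/6  (running 1/12)
⟨..|..⟩ = √(24/7)·(1/12) = +0.154303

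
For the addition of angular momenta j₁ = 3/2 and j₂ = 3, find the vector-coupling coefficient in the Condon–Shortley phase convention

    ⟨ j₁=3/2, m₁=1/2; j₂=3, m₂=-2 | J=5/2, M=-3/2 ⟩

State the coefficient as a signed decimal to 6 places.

triangle: 2!*1!*4!/8! = 48/40320
(j±m)!: 2!*1!*1!*5!*1!*4! = 5760
prefactor² = (2J+1)*Δ*N² = 288/7
  k=0: +1/(0!*2!*1!*1!*0!*3!) = 1/12
  k=1: −1/(1!*1!*0!*0!*1!*4!) = -1/24
Σ = 1/24  ⇒  CG² = 288/7*1/24² = 1/14
CG = +√(1/14) = +0.267261

+√(1/14) ≈ +0.267261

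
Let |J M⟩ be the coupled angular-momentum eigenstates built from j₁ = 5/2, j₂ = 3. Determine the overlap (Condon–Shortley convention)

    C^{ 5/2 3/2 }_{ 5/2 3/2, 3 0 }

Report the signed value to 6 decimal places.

triangle: 3!·2!·3!/9! = 72/362880
(j±m)!: 4!·1!·3!·3!·4!·1! = 20736
prefactor² = (2J+1)·Δ·N² = 864/35
  k=0: +1/(0!·3!·1!·3!·1!·0!) = 1/36
  k=1: −1/(1!·2!·0!·2!·2!·1!) = -1/8
Σ = -7/72  ⇒  CG² = 864/35·(-7/72)² = 7/30
CG = −√(7/30) = -0.483046

-0.483046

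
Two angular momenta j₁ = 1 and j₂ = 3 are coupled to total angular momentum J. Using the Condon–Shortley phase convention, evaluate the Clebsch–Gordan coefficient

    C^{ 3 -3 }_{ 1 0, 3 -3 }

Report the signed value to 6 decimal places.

j₁+j₂−J=1  J+j₁−j₂=1  J−j₁+j₂=5  j₁+j₂+J+1=8
(j₁±m₁, j₂±m₂, J±M) = (1,1,0,6,0,6)
P² = 10800
sum k=0..0:
  [0] +1/120 = 1/120
S = 1/120
C² = P²·S² = 3/4 ; C = +0.866025

+0.866025  (= +√(3/4))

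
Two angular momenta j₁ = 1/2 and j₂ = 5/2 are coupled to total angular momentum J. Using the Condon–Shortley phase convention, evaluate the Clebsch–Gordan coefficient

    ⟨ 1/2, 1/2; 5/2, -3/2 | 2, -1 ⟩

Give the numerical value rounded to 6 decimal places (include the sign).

j₁+j₂−J=1  J+j₁−j₂=0  J−j₁+j₂=4  j₁+j₂+J+1=6
(j₁±m₁, j₂±m₂, J±M) = (1,0,1,4,1,3)
P² = 24
sum k=0..0:
  [0] +1/6 = 1/6
S = 1/6
C² = P²·S² = 2/3 ; C = +0.816497

+0.816497  (= +√(2/3))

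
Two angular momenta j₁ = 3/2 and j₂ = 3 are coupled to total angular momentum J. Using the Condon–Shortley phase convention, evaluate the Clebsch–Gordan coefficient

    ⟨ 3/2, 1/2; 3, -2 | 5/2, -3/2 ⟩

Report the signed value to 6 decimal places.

√[6·2!1!4!/8! · 2!1!1!5!1!4!] = √(288/7)
  +(−1)^0/∏(0,2,1,1,0,3)! = 1/12  (running 1/12)
  +(−1)^1/∏(1,1,0,0,1,4)! = -1/24  (running 1/24)
⟨..|..⟩ = √(288/7)·(1/24) = +0.267261

+√(1/14) = +0.267261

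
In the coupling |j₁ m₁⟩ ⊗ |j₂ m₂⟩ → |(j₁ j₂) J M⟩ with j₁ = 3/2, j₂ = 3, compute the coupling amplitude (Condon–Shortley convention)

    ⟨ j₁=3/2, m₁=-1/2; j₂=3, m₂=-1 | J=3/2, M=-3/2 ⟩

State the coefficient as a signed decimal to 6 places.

triangle: 3!×0!×3!/7! = 36/5040
(j±m)!: 1!×2!×2!×4!×0!×3! = 576
prefactor² = (2J+1)×Δ×N² = 576/35
  k=2: +1/(2!×1!×0!×0!×0!×3!) = 1/12
Σ = 1/12  ⇒  CG² = 576/35×1/12² = 4/35
CG = +√(4/35) = +0.338062

+0.338062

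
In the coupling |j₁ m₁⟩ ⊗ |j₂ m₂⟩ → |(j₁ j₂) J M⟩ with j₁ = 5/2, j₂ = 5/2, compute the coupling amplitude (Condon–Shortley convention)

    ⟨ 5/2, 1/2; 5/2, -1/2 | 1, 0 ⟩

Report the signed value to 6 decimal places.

triangle: 4!·1!·1!/7! = 24/5040
(j±m)!: 3!·2!·2!·3!·1!·1! = 144
prefactor² = (2J+1)·Δ·N² = 72/35
  k=1: −1/(1!·3!·1!·1!·0!·0!) = -1/6
  k=2: +1/(2!·2!·0!·0!·1!·1!) = 1/4
Σ = 1/12  ⇒  CG² = 72/35·1/12² = 1/70
CG = +√(1/70) = +0.119523

+0.119523  (= +√(1/70))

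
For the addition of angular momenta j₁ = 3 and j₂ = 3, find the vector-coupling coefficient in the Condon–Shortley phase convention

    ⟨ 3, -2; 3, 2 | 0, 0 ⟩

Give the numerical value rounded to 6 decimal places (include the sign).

−√(1/7) ≈ -0.377964

j₁+j₂−J=6  J+j₁−j₂=0  J−j₁+j₂=0  j₁+j₂+J+1=7
(j₁±m₁, j₂±m₂, J±M) = (1,5,5,1,0,0)
P² = 14400/7
sum k=5..5:
  [5] −1/120 = -1/120
S = -1/120
C² = P²·S² = 1/7 ; C = -0.377964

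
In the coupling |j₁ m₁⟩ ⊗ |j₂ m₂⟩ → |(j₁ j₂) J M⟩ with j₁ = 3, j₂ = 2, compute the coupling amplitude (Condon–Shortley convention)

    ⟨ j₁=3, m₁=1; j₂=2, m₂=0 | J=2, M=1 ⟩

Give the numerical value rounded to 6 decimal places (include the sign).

triangle: 3!*3!*1!/8! = 36/40320
(j±m)!: 4!*2!*2!*2!*3!*1! = 1152
prefactor² = (2J+1)*Δ*N² = 36/7
  k=1: −1/(1!*2!*1!*1!*2!*0!) = -1/4
  k=2: +1/(2!*1!*0!*0!*3!*1!) = 1/12
Σ = -1/6  ⇒  CG² = 36/7*(-1/6)² = 1/7
CG = −√(1/7) = -0.377964

-0.377964  (= −√(1/7))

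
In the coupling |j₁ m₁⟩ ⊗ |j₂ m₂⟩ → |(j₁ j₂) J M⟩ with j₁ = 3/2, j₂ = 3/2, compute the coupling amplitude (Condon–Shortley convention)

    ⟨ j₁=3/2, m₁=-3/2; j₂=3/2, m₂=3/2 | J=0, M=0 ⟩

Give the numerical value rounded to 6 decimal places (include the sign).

√[1·3!0!0!/4! · 0!3!3!0!0!0!] = √(9)
  +(−1)^3/∏(3,0,0,0,0,0)! = -1/6  (running -1/6)
⟨..|..⟩ = √(9)·(-1/6) = -0.500000

-0.500000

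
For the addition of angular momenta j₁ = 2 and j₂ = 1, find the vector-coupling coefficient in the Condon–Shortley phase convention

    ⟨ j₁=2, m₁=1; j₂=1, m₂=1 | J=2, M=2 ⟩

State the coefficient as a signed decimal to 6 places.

−√(1/3) = -0.577350

triangle: 1!×3!×1!/6! = 6/720
(j±m)!: 3!×1!×2!×0!×4!×0! = 288
prefactor² = (2J+1)×Δ×N² = 12
  k=1: −1/(1!×0!×0!×1!×3!×0!) = -1/6
Σ = -1/6  ⇒  CG² = 12×(-1/6)² = 1/3
CG = −√(1/3) = -0.577350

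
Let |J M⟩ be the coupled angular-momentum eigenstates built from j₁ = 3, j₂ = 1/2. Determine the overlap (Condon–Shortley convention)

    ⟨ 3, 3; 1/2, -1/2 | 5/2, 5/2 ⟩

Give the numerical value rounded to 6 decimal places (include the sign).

triangle: 1!·5!·0!/7! = 120/5040
(j±m)!: 6!·0!·0!·1!·5!·0! = 86400
prefactor² = (2J+1)·Δ·N² = 86400/7
  k=0: +1/(0!·1!·0!·0!·5!·0!) = 1/120
Σ = 1/120  ⇒  CG² = 86400/7·1/120² = 6/7
CG = +√(6/7) = +0.925820

+√(6/7) ≈ +0.925820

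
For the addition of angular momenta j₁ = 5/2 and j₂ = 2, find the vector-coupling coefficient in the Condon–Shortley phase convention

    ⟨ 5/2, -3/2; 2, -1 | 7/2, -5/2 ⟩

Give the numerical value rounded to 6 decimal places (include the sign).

−√(1/63) ≈ -0.125988

j₁+j₂−J=1  J+j₁−j₂=4  J−j₁+j₂=3  j₁+j₂+J+1=9
(j₁±m₁, j₂±m₂, J±M) = (1,4,1,3,1,6)
P² = 2304/7
sum k=0..1:
  [0] +1/48 = 1/48
  [1] −1/36 = -1/36
S = -1/144
C² = P²·S² = 1/63 ; C = -0.125988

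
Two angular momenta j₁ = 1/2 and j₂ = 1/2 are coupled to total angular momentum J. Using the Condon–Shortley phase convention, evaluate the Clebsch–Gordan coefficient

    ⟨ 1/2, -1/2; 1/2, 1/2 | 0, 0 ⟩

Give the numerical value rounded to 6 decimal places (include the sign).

-0.707107  (= −√(1/2))

triangle: 1!*0!*0!/2! = 1/2
(j±m)!: 0!*1!*1!*0!*0!*0! = 1
prefactor² = (2J+1)*Δ*N² = 1/2
  k=1: −1/(1!*0!*0!*0!*0!*0!) = -1
Σ = -1  ⇒  CG² = 1/2*(-1)² = 1/2
CG = −√(1/2) = -0.707107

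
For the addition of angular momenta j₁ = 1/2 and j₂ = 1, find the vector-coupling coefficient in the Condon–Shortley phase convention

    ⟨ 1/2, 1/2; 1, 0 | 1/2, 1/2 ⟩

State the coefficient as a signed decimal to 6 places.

triangle: 1!×0!×1!/3! = 1/6
(j±m)!: 1!×0!×1!×1!×1!×0! = 1
prefactor² = (2J+1)×Δ×N² = 1/3
  k=0: +1/(0!×1!×0!×1!×0!×0!) = 1
Σ = 1  ⇒  CG² = 1/3×1² = 1/3
CG = +√(1/3) = +0.577350

+√(1/3) = +0.577350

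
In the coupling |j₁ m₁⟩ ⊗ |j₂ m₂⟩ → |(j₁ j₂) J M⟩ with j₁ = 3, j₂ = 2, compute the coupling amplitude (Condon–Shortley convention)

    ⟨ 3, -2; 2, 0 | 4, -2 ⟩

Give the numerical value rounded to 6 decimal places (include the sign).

j₁+j₂−J=1  J+j₁−j₂=5  J−j₁+j₂=3  j₁+j₂+J+1=10
(j₁±m₁, j₂±m₂, J±M) = (1,5,2,2,2,6)
P² = 8640/7
sum k=0..1:
  [0] +1/240 = 1/240
  [1] −1/48 = -1/48
S = -1/60
C² = P²·S² = 12/35 ; C = -0.585540

−√(12/35) ≈ -0.585540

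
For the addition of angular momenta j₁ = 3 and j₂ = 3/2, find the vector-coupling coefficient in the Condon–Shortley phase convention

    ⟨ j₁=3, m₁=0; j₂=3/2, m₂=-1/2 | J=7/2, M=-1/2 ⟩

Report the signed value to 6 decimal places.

+√(2/21) = +0.308607

j₁+j₂−J=1  J+j₁−j₂=5  J−j₁+j₂=2  j₁+j₂+J+1=9
(j₁±m₁, j₂±m₂, J±M) = (3,3,1,2,3,4)
P² = 384/7
sum k=0..1:
  [0] +1/12 = 1/12
  [1] −1/24 = -1/24
S = 1/24
C² = P²·S² = 2/21 ; C = +0.308607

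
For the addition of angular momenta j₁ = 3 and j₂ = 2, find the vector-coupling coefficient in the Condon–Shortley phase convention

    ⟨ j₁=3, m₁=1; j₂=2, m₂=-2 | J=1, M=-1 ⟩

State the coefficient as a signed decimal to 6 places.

+√(1/35) = +0.169031

triangle: 4!·2!·0!/7! = 48/5040
(j±m)!: 4!·2!·0!·4!·0!·2! = 2304
prefactor² = (2J+1)·Δ·N² = 2304/35
  k=0: +1/(0!·4!·2!·0!·0!·0!) = 1/48
Σ = 1/48  ⇒  CG² = 2304/35·1/48² = 1/35
CG = +√(1/35) = +0.169031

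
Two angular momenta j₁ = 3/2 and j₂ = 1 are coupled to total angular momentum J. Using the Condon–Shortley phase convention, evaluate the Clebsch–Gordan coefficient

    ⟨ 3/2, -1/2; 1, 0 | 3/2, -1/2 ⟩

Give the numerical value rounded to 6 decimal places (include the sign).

triangle: 1!*2!*1!/5! = 2/120
(j±m)!: 1!*2!*1!*1!*1!*2! = 4
prefactor² = (2J+1)*Δ*N² = 4/15
  k=0: +1/(0!*1!*2!*1!*0!*0!) = 1/2
  k=1: −1/(1!*0!*1!*0!*1!*1!) = -1
Σ = -1/2  ⇒  CG² = 4/15*(-1/2)² = 1/15
CG = −√(1/15) = -0.258199

−√(1/15) = -0.258199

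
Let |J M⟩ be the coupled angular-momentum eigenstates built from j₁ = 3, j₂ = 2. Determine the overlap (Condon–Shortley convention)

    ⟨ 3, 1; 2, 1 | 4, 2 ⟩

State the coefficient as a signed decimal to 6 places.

j₁+j₂−J=1  J+j₁−j₂=5  J−j₁+j₂=3  j₁+j₂+J+1=10
(j₁±m₁, j₂±m₂, J±M) = (4,2,3,1,6,2)
P² = 5184/7
sum k=0..1:
  [0] +1/72 = 1/72
  [1] −1/48 = -1/48
S = -1/144
C² = P²·S² = 1/28 ; C = -0.188982

−√(1/28) = -0.188982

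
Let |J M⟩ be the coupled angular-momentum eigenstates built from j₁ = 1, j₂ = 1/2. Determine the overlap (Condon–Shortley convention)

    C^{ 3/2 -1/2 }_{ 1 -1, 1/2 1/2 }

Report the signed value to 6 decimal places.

+0.577350  (= +√(1/3))

√[4·0!2!1!/4! · 0!2!1!0!1!2!] = √(4/3)
  +(−1)^0/∏(0,0,2,1,0,0)! = 1/2  (running 1/2)
⟨..|..⟩ = √(4/3)·(1/2) = +0.577350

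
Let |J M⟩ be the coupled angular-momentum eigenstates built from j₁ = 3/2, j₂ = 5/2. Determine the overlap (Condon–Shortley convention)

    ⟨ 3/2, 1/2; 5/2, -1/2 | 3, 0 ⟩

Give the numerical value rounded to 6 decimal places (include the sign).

j₁+j₂−J=1  J+j₁−j₂=2  J−j₁+j₂=4  j₁+j₂+J+1=8
(j₁±m₁, j₂±m₂, J±M) = (2,1,2,3,3,3)
P² = 36/5
sum k=0..1:
  [0] +1/4 = 1/4
  [1] −1/12 = -1/12
S = 1/6
C² = P²·S² = 1/5 ; C = +0.447214

+0.447214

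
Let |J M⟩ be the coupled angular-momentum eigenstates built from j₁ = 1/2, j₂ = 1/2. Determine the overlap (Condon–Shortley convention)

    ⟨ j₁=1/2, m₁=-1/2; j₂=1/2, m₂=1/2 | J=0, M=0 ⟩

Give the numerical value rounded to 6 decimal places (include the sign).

−√(1/2) = -0.707107

j₁+j₂−J=1  J+j₁−j₂=0  J−j₁+j₂=0  j₁+j₂+J+1=2
(j₁±m₁, j₂±m₂, J±M) = (0,1,1,0,0,0)
P² = 1/2
sum k=1..1:
  [1] −1/1 = -1
S = -1
C² = P²·S² = 1/2 ; C = -0.707107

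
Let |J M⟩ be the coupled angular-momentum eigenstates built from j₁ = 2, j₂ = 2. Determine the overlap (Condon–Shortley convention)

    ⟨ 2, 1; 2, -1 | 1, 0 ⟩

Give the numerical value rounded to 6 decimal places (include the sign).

triangle: 3!×1!×1!/6! = 6/720
(j±m)!: 3!×1!×1!×3!×1!×1! = 36
prefactor² = (2J+1)×Δ×N² = 9/10
  k=0: +1/(0!×3!×1!×1!×0!×0!) = 1/6
  k=1: −1/(1!×2!×0!×0!×1!×1!) = -1/2
Σ = -1/3  ⇒  CG² = 9/10×(-1/3)² = 1/10
CG = −√(1/10) = -0.316228

−√(1/10) ≈ -0.316228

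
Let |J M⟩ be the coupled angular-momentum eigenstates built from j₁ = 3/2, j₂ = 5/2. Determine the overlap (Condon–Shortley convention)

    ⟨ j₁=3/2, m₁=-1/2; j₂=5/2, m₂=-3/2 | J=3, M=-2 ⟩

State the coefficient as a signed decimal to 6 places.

+√(1/12) = +0.288675

j₁+j₂−J=1  J+j₁−j₂=2  J−j₁+j₂=4  j₁+j₂+J+1=8
(j₁±m₁, j₂±m₂, J±M) = (1,2,1,4,1,5)
P² = 48
sum k=0..1:
  [0] +1/12 = 1/12
  [1] −1/24 = -1/24
S = 1/24
C² = P²·S² = 1/12 ; C = +0.288675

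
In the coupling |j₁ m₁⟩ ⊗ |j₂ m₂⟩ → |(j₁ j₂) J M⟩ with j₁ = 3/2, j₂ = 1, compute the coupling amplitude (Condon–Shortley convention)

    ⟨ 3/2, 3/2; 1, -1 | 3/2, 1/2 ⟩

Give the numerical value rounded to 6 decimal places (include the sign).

+√(2/5) ≈ +0.632456

triangle: 1!*2!*1!/5! = 2/120
(j±m)!: 3!*0!*0!*2!*2!*1! = 24
prefactor² = (2J+1)*Δ*N² = 8/5
  k=0: +1/(0!*1!*0!*0!*2!*1!) = 1/2
Σ = 1/2  ⇒  CG² = 8/5*1/2² = 2/5
CG = +√(2/5) = +0.632456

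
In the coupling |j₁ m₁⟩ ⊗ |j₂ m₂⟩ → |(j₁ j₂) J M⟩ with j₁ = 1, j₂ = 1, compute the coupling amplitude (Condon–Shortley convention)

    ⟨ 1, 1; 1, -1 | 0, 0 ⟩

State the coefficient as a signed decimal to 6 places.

j₁+j₂−J=2  J+j₁−j₂=0  J−j₁+j₂=0  j₁+j₂+J+1=3
(j₁±m₁, j₂±m₂, J±M) = (2,0,0,2,0,0)
P² = 4/3
sum k=0..0:
  [0] +1/2 = 1/2
S = 1/2
C² = P²·S² = 1/3 ; C = +0.577350

+0.577350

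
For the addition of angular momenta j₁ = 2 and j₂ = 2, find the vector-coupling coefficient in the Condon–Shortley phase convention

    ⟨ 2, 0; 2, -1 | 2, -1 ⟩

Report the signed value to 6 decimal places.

-0.267261

j₁+j₂−J=2  J+j₁−j₂=2  J−j₁+j₂=2  j₁+j₂+J+1=7
(j₁±m₁, j₂±m₂, J±M) = (2,2,1,3,1,3)
P² = 8/7
sum k=0..1:
  [0] +1/4 = 1/4
  [1] −1/2 = -1/2
S = -1/4
C² = P²·S² = 1/14 ; C = -0.267261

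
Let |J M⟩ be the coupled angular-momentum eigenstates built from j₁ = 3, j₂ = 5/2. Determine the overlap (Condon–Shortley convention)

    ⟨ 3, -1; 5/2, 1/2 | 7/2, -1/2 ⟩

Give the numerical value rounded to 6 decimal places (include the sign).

-0.125988

√[8·2!4!3!/10! · 2!4!3!2!3!4!] = √(9216/175)
  +(−1)^0/∏(0,2,4,3,0,0)! = 1/288  (running 1/288)
  +(−1)^1/∏(1,1,3,2,1,1)! = -1/12  (running -23/288)
  +(−1)^2/∏(2,0,2,1,2,2)! = 1/16  (running -5/288)
⟨..|..⟩ = √(9216/175)·(-5/288) = -0.125988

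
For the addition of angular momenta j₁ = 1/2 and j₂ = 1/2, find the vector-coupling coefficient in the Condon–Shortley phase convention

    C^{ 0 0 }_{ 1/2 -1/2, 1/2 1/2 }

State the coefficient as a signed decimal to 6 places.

√[1·1!0!0!/2! · 0!1!1!0!0!0!] = √(1/2)
  +(−1)^1/∏(1,0,0,0,0,0)! = -1  (running -1)
⟨..|..⟩ = √(1/2)·(-1) = -0.707107

−√(1/2) = -0.707107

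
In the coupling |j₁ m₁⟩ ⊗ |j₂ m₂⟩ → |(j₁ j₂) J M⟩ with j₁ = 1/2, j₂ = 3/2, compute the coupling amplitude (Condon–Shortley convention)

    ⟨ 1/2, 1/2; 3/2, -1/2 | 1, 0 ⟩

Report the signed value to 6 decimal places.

+0.707107  (= +√(1/2))

√[3·1!0!2!/4! · 1!0!1!2!1!1!] = √(1/2)
  +(−1)^0/∏(0,1,0,1,0,1)! = 1  (running 1)
⟨..|..⟩ = √(1/2)·(1) = +0.707107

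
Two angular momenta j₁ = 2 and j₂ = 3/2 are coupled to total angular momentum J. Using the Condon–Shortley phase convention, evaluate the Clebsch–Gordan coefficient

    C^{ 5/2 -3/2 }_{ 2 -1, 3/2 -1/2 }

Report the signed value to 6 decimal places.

√[6·1!3!2!/7! · 1!3!1!2!1!4!] = √(144/35)
  +(−1)^0/∏(0,1,3,1,0,1)! = 1/6  (running 1/6)
  +(−1)^1/∏(1,0,2,0,1,2)! = -1/4  (running -1/12)
⟨..|..⟩ = √(144/35)·(-1/12) = -0.169031

-0.169031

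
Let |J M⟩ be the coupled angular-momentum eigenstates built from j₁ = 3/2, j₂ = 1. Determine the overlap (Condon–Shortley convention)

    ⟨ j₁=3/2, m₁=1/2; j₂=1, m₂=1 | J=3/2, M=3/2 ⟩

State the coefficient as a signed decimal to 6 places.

−√(2/5) ≈ -0.632456

j₁+j₂−J=1  J+j₁−j₂=2  J−j₁+j₂=1  j₁+j₂+J+1=5
(j₁±m₁, j₂±m₂, J±M) = (2,1,2,0,3,0)
P² = 8/5
sum k=1..1:
  [1] −1/2 = -1/2
S = -1/2
C² = P²·S² = 2/5 ; C = -0.632456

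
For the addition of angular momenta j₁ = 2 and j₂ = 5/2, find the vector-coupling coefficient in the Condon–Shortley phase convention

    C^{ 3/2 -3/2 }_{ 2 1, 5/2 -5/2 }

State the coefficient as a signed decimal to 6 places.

+0.534522

j₁+j₂−J=3  J+j₁−j₂=1  J−j₁+j₂=2  j₁+j₂+J+1=7
(j₁±m₁, j₂±m₂, J±M) = (3,1,0,5,0,3)
P² = 288/7
sum k=0..0:
  [0] +1/12 = 1/12
S = 1/12
C² = P²·S² = 2/7 ; C = +0.534522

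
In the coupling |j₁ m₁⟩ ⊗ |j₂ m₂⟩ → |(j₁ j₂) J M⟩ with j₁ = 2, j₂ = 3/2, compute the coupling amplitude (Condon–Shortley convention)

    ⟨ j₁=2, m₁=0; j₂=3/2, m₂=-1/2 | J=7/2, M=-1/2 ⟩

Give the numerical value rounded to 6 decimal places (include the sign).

+0.717137

triangle: 0!×4!×3!/8! = 144/40320
(j±m)!: 2!×2!×1!×2!×3!×4! = 1152
prefactor² = (2J+1)×Δ×N² = 1152/35
  k=0: +1/(0!×0!×2!×1!×2!×2!) = 1/8
Σ = 1/8  ⇒  CG² = 1152/35×1/8² = 18/35
CG = +√(18/35) = +0.717137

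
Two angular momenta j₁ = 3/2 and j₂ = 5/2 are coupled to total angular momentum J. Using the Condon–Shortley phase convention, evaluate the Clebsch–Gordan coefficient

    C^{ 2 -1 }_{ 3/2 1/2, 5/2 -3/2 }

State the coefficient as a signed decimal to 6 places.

j₁+j₂−J=2  J+j₁−j₂=1  J−j₁+j₂=3  j₁+j₂+J+1=7
(j₁±m₁, j₂±m₂, J±M) = (2,1,1,4,1,3)
P² = 24/7
sum k=0..1:
  [0] +1/4 = 1/4
  [1] −1/6 = -1/6
S = 1/12
C² = P²·S² = 1/42 ; C = +0.154303

+0.154303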